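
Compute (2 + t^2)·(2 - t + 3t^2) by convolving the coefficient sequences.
Ascending coefficients: a = [2, 0, 1], b = [2, -1, 3]. c[0] = 2×2 = 4; c[1] = 2×-1 + 0×2 = -2; c[2] = 2×3 + 0×-1 + 1×2 = 8; c[3] = 0×3 + 1×-1 = -1; c[4] = 1×3 = 3. Result coefficients: [4, -2, 8, -1, 3] → 4 - 2t + 8t^2 - t^3 + 3t^4

4 - 2t + 8t^2 - t^3 + 3t^4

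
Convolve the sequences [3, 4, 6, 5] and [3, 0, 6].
y[0] = 3×3 = 9; y[1] = 3×0 + 4×3 = 12; y[2] = 3×6 + 4×0 + 6×3 = 36; y[3] = 4×6 + 6×0 + 5×3 = 39; y[4] = 6×6 + 5×0 = 36; y[5] = 5×6 = 30

[9, 12, 36, 39, 36, 30]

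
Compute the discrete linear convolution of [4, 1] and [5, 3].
y[0] = 4×5 = 20; y[1] = 4×3 + 1×5 = 17; y[2] = 1×3 = 3

[20, 17, 3]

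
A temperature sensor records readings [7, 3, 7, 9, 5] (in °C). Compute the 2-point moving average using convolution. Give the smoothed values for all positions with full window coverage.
2-point moving average kernel = [1, 1]. Apply in 'valid' mode (full window coverage): avg[0] = (7 + 3) / 2 = 5.0; avg[1] = (3 + 7) / 2 = 5.0; avg[2] = (7 + 9) / 2 = 8.0; avg[3] = (9 + 5) / 2 = 7.0. Smoothed values: [5.0, 5.0, 8.0, 7.0]

[5.0, 5.0, 8.0, 7.0]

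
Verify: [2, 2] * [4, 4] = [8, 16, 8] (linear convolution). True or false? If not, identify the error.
Recompute linear convolution of [2, 2] and [4, 4]: y[0] = 2×4 = 8; y[1] = 2×4 + 2×4 = 16; y[2] = 2×4 = 8 → [8, 16, 8]. Given [8, 16, 8] matches, so answer: Yes

Yes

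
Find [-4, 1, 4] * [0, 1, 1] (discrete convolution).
y[0] = -4×0 = 0; y[1] = -4×1 + 1×0 = -4; y[2] = -4×1 + 1×1 + 4×0 = -3; y[3] = 1×1 + 4×1 = 5; y[4] = 4×1 = 4

[0, -4, -3, 5, 4]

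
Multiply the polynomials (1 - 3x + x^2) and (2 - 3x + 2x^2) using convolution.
Ascending coefficients: a = [1, -3, 1], b = [2, -3, 2]. c[0] = 1×2 = 2; c[1] = 1×-3 + -3×2 = -9; c[2] = 1×2 + -3×-3 + 1×2 = 13; c[3] = -3×2 + 1×-3 = -9; c[4] = 1×2 = 2. Result coefficients: [2, -9, 13, -9, 2] → 2 - 9x + 13x^2 - 9x^3 + 2x^4

2 - 9x + 13x^2 - 9x^3 + 2x^4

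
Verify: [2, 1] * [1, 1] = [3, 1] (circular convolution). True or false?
Recompute circular convolution of [2, 1] and [1, 1]: y[0] = 2×1 + 1×1 = 3; y[1] = 2×1 + 1×1 = 3 → [3, 3]. Compare to given [3, 1]: they differ at index 1: given 1, correct 3, so answer: No

No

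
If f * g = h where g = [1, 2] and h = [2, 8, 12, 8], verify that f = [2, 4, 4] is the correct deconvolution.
Forward-compute [2, 4, 4] * [1, 2]: h[0] = 2×1 = 2; h[1] = 2×2 + 4×1 = 8; h[2] = 4×2 + 4×1 = 12; h[3] = 4×2 = 8 → [2, 8, 12, 8]. Matches given h = [2, 8, 12, 8], so verified.

Verified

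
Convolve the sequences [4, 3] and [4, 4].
y[0] = 4×4 = 16; y[1] = 4×4 + 3×4 = 28; y[2] = 3×4 = 12

[16, 28, 12]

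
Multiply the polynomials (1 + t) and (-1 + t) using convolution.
Ascending coefficients: a = [1, 1], b = [-1, 1]. c[0] = 1×-1 = -1; c[1] = 1×1 + 1×-1 = 0; c[2] = 1×1 = 1. Result coefficients: [-1, 0, 1] → -1 + t^2

-1 + t^2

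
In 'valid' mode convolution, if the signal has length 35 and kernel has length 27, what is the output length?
'Valid' mode counts only positions where the kernel fully overlaps the signal: m - n + 1 = 35 - 27 + 1 = 9

9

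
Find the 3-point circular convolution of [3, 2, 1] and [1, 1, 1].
Use y[k] = Σ_j f[j]·g[(k-j) mod 3]. y[0] = 3×1 + 2×1 + 1×1 = 6; y[1] = 3×1 + 2×1 + 1×1 = 6; y[2] = 3×1 + 2×1 + 1×1 = 6. Result: [6, 6, 6]

[6, 6, 6]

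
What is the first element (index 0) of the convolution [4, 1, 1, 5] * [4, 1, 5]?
Use y[k] = Σ_i a[i]·b[k-i] at k=0. y[0] = 4×4 = 16

16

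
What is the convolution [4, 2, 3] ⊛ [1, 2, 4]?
y[0] = 4×1 = 4; y[1] = 4×2 + 2×1 = 10; y[2] = 4×4 + 2×2 + 3×1 = 23; y[3] = 2×4 + 3×2 = 14; y[4] = 3×4 = 12

[4, 10, 23, 14, 12]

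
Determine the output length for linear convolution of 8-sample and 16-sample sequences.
Linear/full convolution length: m + n - 1 = 8 + 16 - 1 = 23

23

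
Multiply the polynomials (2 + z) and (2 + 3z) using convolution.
Ascending coefficients: a = [2, 1], b = [2, 3]. c[0] = 2×2 = 4; c[1] = 2×3 + 1×2 = 8; c[2] = 1×3 = 3. Result coefficients: [4, 8, 3] → 4 + 8z + 3z^2

4 + 8z + 3z^2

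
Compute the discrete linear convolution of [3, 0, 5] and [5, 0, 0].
y[0] = 3×5 = 15; y[1] = 3×0 + 0×5 = 0; y[2] = 3×0 + 0×0 + 5×5 = 25; y[3] = 0×0 + 5×0 = 0; y[4] = 5×0 = 0

[15, 0, 25, 0, 0]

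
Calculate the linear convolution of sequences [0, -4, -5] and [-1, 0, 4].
y[0] = 0×-1 = 0; y[1] = 0×0 + -4×-1 = 4; y[2] = 0×4 + -4×0 + -5×-1 = 5; y[3] = -4×4 + -5×0 = -16; y[4] = -5×4 = -20

[0, 4, 5, -16, -20]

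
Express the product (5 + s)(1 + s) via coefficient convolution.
Ascending coefficients: a = [5, 1], b = [1, 1]. c[0] = 5×1 = 5; c[1] = 5×1 + 1×1 = 6; c[2] = 1×1 = 1. Result coefficients: [5, 6, 1] → 5 + 6s + s^2

5 + 6s + s^2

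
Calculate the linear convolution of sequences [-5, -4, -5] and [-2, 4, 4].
y[0] = -5×-2 = 10; y[1] = -5×4 + -4×-2 = -12; y[2] = -5×4 + -4×4 + -5×-2 = -26; y[3] = -4×4 + -5×4 = -36; y[4] = -5×4 = -20

[10, -12, -26, -36, -20]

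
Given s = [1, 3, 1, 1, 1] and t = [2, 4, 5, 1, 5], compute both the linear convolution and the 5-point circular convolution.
Linear: y_lin[0] = 1×2 = 2; y_lin[1] = 1×4 + 3×2 = 10; y_lin[2] = 1×5 + 3×4 + 1×2 = 19; y_lin[3] = 1×1 + 3×5 + 1×4 + 1×2 = 22; y_lin[4] = 1×5 + 3×1 + 1×5 + 1×4 + 1×2 = 19; y_lin[5] = 3×5 + 1×1 + 1×5 + 1×4 = 25; y_lin[6] = 1×5 + 1×1 + 1×5 = 11; y_lin[7] = 1×5 + 1×1 = 6; y_lin[8] = 1×5 = 5 → [2, 10, 19, 22, 19, 25, 11, 6, 5]. Circular (length 5): y[0] = 1×2 + 3×5 + 1×1 + 1×5 + 1×4 = 27; y[1] = 1×4 + 3×2 + 1×5 + 1×1 + 1×5 = 21; y[2] = 1×5 + 3×4 + 1×2 + 1×5 + 1×1 = 25; y[3] = 1×1 + 3×5 + 1×4 + 1×2 + 1×5 = 27; y[4] = 1×5 + 3×1 + 1×5 + 1×4 + 1×2 = 19 → [27, 21, 25, 27, 19]

Linear: [2, 10, 19, 22, 19, 25, 11, 6, 5], Circular: [27, 21, 25, 27, 19]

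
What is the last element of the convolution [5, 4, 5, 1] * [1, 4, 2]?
Use y[k] = Σ_i a[i]·b[k-i] at k=5. y[5] = 1×2 = 2

2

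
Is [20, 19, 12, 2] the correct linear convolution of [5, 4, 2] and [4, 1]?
Recompute linear convolution of [5, 4, 2] and [4, 1]: y[0] = 5×4 = 20; y[1] = 5×1 + 4×4 = 21; y[2] = 4×1 + 2×4 = 12; y[3] = 2×1 = 2 → [20, 21, 12, 2]. Compare to given [20, 19, 12, 2]: they differ at index 1: given 19, correct 21, so answer: No

No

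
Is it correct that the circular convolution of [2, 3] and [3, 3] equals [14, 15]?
Recompute circular convolution of [2, 3] and [3, 3]: y[0] = 2×3 + 3×3 = 15; y[1] = 2×3 + 3×3 = 15 → [15, 15]. Compare to given [14, 15]: they differ at index 0: given 14, correct 15, so answer: No

No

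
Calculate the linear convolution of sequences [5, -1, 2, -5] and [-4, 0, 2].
y[0] = 5×-4 = -20; y[1] = 5×0 + -1×-4 = 4; y[2] = 5×2 + -1×0 + 2×-4 = 2; y[3] = -1×2 + 2×0 + -5×-4 = 18; y[4] = 2×2 + -5×0 = 4; y[5] = -5×2 = -10

[-20, 4, 2, 18, 4, -10]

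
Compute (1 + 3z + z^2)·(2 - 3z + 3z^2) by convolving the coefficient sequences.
Ascending coefficients: a = [1, 3, 1], b = [2, -3, 3]. c[0] = 1×2 = 2; c[1] = 1×-3 + 3×2 = 3; c[2] = 1×3 + 3×-3 + 1×2 = -4; c[3] = 3×3 + 1×-3 = 6; c[4] = 1×3 = 3. Result coefficients: [2, 3, -4, 6, 3] → 2 + 3z - 4z^2 + 6z^3 + 3z^4

2 + 3z - 4z^2 + 6z^3 + 3z^4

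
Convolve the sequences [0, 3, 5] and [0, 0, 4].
y[0] = 0×0 = 0; y[1] = 0×0 + 3×0 = 0; y[2] = 0×4 + 3×0 + 5×0 = 0; y[3] = 3×4 + 5×0 = 12; y[4] = 5×4 = 20

[0, 0, 0, 12, 20]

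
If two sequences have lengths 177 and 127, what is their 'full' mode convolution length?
Linear/full convolution length: m + n - 1 = 177 + 127 - 1 = 303

303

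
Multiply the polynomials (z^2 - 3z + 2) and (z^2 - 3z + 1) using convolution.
Ascending coefficients: a = [2, -3, 1], b = [1, -3, 1]. c[0] = 2×1 = 2; c[1] = 2×-3 + -3×1 = -9; c[2] = 2×1 + -3×-3 + 1×1 = 12; c[3] = -3×1 + 1×-3 = -6; c[4] = 1×1 = 1. Result coefficients: [2, -9, 12, -6, 1] → z^4 - 6z^3 + 12z^2 - 9z + 2

z^4 - 6z^3 + 12z^2 - 9z + 2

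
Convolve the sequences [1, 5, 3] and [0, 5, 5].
y[0] = 1×0 = 0; y[1] = 1×5 + 5×0 = 5; y[2] = 1×5 + 5×5 + 3×0 = 30; y[3] = 5×5 + 3×5 = 40; y[4] = 3×5 = 15

[0, 5, 30, 40, 15]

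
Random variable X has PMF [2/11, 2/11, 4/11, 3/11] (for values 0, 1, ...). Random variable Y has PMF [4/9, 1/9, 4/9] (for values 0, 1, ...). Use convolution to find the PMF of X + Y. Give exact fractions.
P(X+Y=k) = Σ_i P(X=i)·P(Y=k-i) — a convolution of [2/11, 2/11, 4/11, 3/11] and [4/9, 1/9, 4/9]. P(X+Y=0) = (2/11)×(4/9) = 8/99; P(X+Y=1) = (2/11)×(1/9) + (2/11)×(4/9) = 2/99 + 8/99 = 10/99; P(X+Y=2) = (2/11)×(4/9) + (2/11)×(1/9) + (4/11)×(4/9) = 8/99 + 2/99 + 16/99 = 26/99; P(X+Y=3) = (2/11)×(4/9) + (4/11)×(1/9) + (3/11)×(4/9) = 8/99 + 4/99 + 4/33 = 8/33; P(X+Y=4) = (4/11)×(4/9) + (3/11)×(1/9) = 16/99 + 1/33 = 19/99; P(X+Y=5) = (3/11)×(4/9) = 4/33. PMF: [8/99, 10/99, 26/99, 8/33, 19/99, 4/33] (sums to 1 ✓)

[8/99, 10/99, 26/99, 8/33, 19/99, 4/33]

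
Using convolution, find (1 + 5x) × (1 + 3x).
Ascending coefficients: a = [1, 5], b = [1, 3]. c[0] = 1×1 = 1; c[1] = 1×3 + 5×1 = 8; c[2] = 5×3 = 15. Result coefficients: [1, 8, 15] → 1 + 8x + 15x^2

1 + 8x + 15x^2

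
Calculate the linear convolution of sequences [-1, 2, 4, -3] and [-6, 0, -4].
y[0] = -1×-6 = 6; y[1] = -1×0 + 2×-6 = -12; y[2] = -1×-4 + 2×0 + 4×-6 = -20; y[3] = 2×-4 + 4×0 + -3×-6 = 10; y[4] = 4×-4 + -3×0 = -16; y[5] = -3×-4 = 12

[6, -12, -20, 10, -16, 12]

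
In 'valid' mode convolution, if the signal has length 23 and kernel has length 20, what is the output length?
'Valid' mode counts only positions where the kernel fully overlaps the signal: m - n + 1 = 23 - 20 + 1 = 4

4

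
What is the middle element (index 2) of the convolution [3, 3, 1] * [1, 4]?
Use y[k] = Σ_i a[i]·b[k-i] at k=2. y[2] = 3×4 + 1×1 = 13

13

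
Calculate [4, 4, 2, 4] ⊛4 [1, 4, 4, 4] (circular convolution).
Use y[k] = Σ_j f[j]·g[(k-j) mod 4]. y[0] = 4×1 + 4×4 + 2×4 + 4×4 = 44; y[1] = 4×4 + 4×1 + 2×4 + 4×4 = 44; y[2] = 4×4 + 4×4 + 2×1 + 4×4 = 50; y[3] = 4×4 + 4×4 + 2×4 + 4×1 = 44. Result: [44, 44, 50, 44]

[44, 44, 50, 44]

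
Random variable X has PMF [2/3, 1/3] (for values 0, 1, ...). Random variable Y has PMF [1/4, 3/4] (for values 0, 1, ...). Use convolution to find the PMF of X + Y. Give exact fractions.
P(X+Y=k) = Σ_i P(X=i)·P(Y=k-i) — a convolution of [2/3, 1/3] and [1/4, 3/4]. P(X+Y=0) = (2/3)×(1/4) = 1/6; P(X+Y=1) = (2/3)×(3/4) + (1/3)×(1/4) = 1/2 + 1/12 = 7/12; P(X+Y=2) = (1/3)×(3/4) = 1/4. PMF: [1/6, 7/12, 1/4] (sums to 1 ✓)

[1/6, 7/12, 1/4]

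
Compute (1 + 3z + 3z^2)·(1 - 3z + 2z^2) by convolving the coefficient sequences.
Ascending coefficients: a = [1, 3, 3], b = [1, -3, 2]. c[0] = 1×1 = 1; c[1] = 1×-3 + 3×1 = 0; c[2] = 1×2 + 3×-3 + 3×1 = -4; c[3] = 3×2 + 3×-3 = -3; c[4] = 3×2 = 6. Result coefficients: [1, 0, -4, -3, 6] → 1 - 4z^2 - 3z^3 + 6z^4

1 - 4z^2 - 3z^3 + 6z^4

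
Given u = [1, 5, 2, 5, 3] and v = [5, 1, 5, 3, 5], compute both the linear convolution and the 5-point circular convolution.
Linear: y_lin[0] = 1×5 = 5; y_lin[1] = 1×1 + 5×5 = 26; y_lin[2] = 1×5 + 5×1 + 2×5 = 20; y_lin[3] = 1×3 + 5×5 + 2×1 + 5×5 = 55; y_lin[4] = 1×5 + 5×3 + 2×5 + 5×1 + 3×5 = 50; y_lin[5] = 5×5 + 2×3 + 5×5 + 3×1 = 59; y_lin[6] = 2×5 + 5×3 + 3×5 = 40; y_lin[7] = 5×5 + 3×3 = 34; y_lin[8] = 3×5 = 15 → [5, 26, 20, 55, 50, 59, 40, 34, 15]. Circular (length 5): y[0] = 1×5 + 5×5 + 2×3 + 5×5 + 3×1 = 64; y[1] = 1×1 + 5×5 + 2×5 + 5×3 + 3×5 = 66; y[2] = 1×5 + 5×1 + 2×5 + 5×5 + 3×3 = 54; y[3] = 1×3 + 5×5 + 2×1 + 5×5 + 3×5 = 70; y[4] = 1×5 + 5×3 + 2×5 + 5×1 + 3×5 = 50 → [64, 66, 54, 70, 50]

Linear: [5, 26, 20, 55, 50, 59, 40, 34, 15], Circular: [64, 66, 54, 70, 50]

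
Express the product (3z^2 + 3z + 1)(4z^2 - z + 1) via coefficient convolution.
Ascending coefficients: a = [1, 3, 3], b = [1, -1, 4]. c[0] = 1×1 = 1; c[1] = 1×-1 + 3×1 = 2; c[2] = 1×4 + 3×-1 + 3×1 = 4; c[3] = 3×4 + 3×-1 = 9; c[4] = 3×4 = 12. Result coefficients: [1, 2, 4, 9, 12] → 12z^4 + 9z^3 + 4z^2 + 2z + 1

12z^4 + 9z^3 + 4z^2 + 2z + 1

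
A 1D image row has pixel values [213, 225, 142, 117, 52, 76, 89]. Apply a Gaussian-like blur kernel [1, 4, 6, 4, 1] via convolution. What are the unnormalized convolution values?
Convolve image row [213, 225, 142, 117, 52, 76, 89] with kernel [1, 4, 6, 4, 1]: y[0] = 213×1 = 213; y[1] = 213×4 + 225×1 = 1077; y[2] = 213×6 + 225×4 + 142×1 = 2320; y[3] = 213×4 + 225×6 + 142×4 + 117×1 = 2887; y[4] = 213×1 + 225×4 + 142×6 + 117×4 + 52×1 = 2485; y[5] = 225×1 + 142×4 + 117×6 + 52×4 + 76×1 = 1779; y[6] = 142×1 + 117×4 + 52×6 + 76×4 + 89×1 = 1315; y[7] = 117×1 + 52×4 + 76×6 + 89×4 = 1137; y[8] = 52×1 + 76×4 + 89×6 = 890; y[9] = 76×1 + 89×4 = 432; y[10] = 89×1 = 89 → [213, 1077, 2320, 2887, 2485, 1779, 1315, 1137, 890, 432, 89]. Normalization factor = sum(kernel) = 16.

[213, 1077, 2320, 2887, 2485, 1779, 1315, 1137, 890, 432, 89]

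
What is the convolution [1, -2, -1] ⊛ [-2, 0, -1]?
y[0] = 1×-2 = -2; y[1] = 1×0 + -2×-2 = 4; y[2] = 1×-1 + -2×0 + -1×-2 = 1; y[3] = -2×-1 + -1×0 = 2; y[4] = -1×-1 = 1

[-2, 4, 1, 2, 1]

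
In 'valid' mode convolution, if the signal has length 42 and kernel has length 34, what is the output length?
'Valid' mode counts only positions where the kernel fully overlaps the signal: m - n + 1 = 42 - 34 + 1 = 9

9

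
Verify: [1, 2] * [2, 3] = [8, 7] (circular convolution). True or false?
Recompute circular convolution of [1, 2] and [2, 3]: y[0] = 1×2 + 2×3 = 8; y[1] = 1×3 + 2×2 = 7 → [8, 7]. Given [8, 7] matches, so answer: Yes

Yes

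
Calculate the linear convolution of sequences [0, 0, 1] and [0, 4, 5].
y[0] = 0×0 = 0; y[1] = 0×4 + 0×0 = 0; y[2] = 0×5 + 0×4 + 1×0 = 0; y[3] = 0×5 + 1×4 = 4; y[4] = 1×5 = 5

[0, 0, 0, 4, 5]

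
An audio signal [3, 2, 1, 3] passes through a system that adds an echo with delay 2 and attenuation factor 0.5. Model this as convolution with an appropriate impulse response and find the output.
Direct-path + delayed-attenuated-path model → impulse response h = [1, 0, 0.5] (1 at lag 0, 0.5 at lag 2). Output y[n] = x[n] + 0.5·x[n - 2] (with x[n] = 0 outside 0..3): y[0] = 3 + 0.5×0 = 3; y[1] = 2 + 0.5×0 = 2; y[2] = 1 + 0.5×3 = 2.5; y[3] = 3 + 0.5×2 = 4.0; y[4] = 0 + 0.5×1 = 0.5; y[5] = 0 + 0.5×3 = 1.5. So y = [3, 2, 2.5, 4.0, 0.5, 1.5]

[3, 2, 2.5, 4.0, 0.5, 1.5]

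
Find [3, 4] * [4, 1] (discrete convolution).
y[0] = 3×4 = 12; y[1] = 3×1 + 4×4 = 19; y[2] = 4×1 = 4

[12, 19, 4]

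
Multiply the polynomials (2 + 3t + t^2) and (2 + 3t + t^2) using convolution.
Ascending coefficients: a = [2, 3, 1], b = [2, 3, 1]. c[0] = 2×2 = 4; c[1] = 2×3 + 3×2 = 12; c[2] = 2×1 + 3×3 + 1×2 = 13; c[3] = 3×1 + 1×3 = 6; c[4] = 1×1 = 1. Result coefficients: [4, 12, 13, 6, 1] → 4 + 12t + 13t^2 + 6t^3 + t^4

4 + 12t + 13t^2 + 6t^3 + t^4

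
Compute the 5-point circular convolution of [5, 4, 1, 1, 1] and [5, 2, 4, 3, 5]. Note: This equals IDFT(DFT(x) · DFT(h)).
Either evaluate y[k] = Σ_j x[j]·h[(k-j) mod 5] directly, or use IDFT(DFT(x) · DFT(h)). y[0] = 5×5 + 4×5 + 1×3 + 1×4 + 1×2 = 54; y[1] = 5×2 + 4×5 + 1×5 + 1×3 + 1×4 = 42; y[2] = 5×4 + 4×2 + 1×5 + 1×5 + 1×3 = 41; y[3] = 5×3 + 4×4 + 1×2 + 1×5 + 1×5 = 43; y[4] = 5×5 + 4×3 + 1×4 + 1×2 + 1×5 = 48. Result: [54, 42, 41, 43, 48]

[54, 42, 41, 43, 48]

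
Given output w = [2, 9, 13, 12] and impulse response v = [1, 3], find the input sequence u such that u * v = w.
Deconvolve w=[2, 9, 13, 12] by v=[1, 3]. Since v[0]=1, solve forward: u[0] = w[0] / 1 = 2; u[1] = (w[1] - 2×3) / 1 = 3; u[2] = (w[2] - 3×3) / 1 = 4. So u = [2, 3, 4]. Check by forward convolution: w[0] = 2×1 = 2; w[1] = 2×3 + 3×1 = 9; w[2] = 3×3 + 4×1 = 13; w[3] = 4×3 = 12

[2, 3, 4]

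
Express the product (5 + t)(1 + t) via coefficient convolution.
Ascending coefficients: a = [5, 1], b = [1, 1]. c[0] = 5×1 = 5; c[1] = 5×1 + 1×1 = 6; c[2] = 1×1 = 1. Result coefficients: [5, 6, 1] → 5 + 6t + t^2

5 + 6t + t^2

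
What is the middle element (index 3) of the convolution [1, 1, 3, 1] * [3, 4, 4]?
Use y[k] = Σ_i a[i]·b[k-i] at k=3. y[3] = 1×4 + 3×4 + 1×3 = 19

19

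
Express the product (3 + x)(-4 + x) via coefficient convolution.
Ascending coefficients: a = [3, 1], b = [-4, 1]. c[0] = 3×-4 = -12; c[1] = 3×1 + 1×-4 = -1; c[2] = 1×1 = 1. Result coefficients: [-12, -1, 1] → -12 - x + x^2

-12 - x + x^2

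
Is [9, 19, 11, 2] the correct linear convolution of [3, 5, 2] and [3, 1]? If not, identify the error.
Recompute linear convolution of [3, 5, 2] and [3, 1]: y[0] = 3×3 = 9; y[1] = 3×1 + 5×3 = 18; y[2] = 5×1 + 2×3 = 11; y[3] = 2×1 = 2 → [9, 18, 11, 2]. Compare to given [9, 19, 11, 2]: they differ at index 1: given 19, correct 18, so answer: No

No. Error at index 1: given 19, correct 18.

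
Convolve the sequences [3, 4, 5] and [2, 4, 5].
y[0] = 3×2 = 6; y[1] = 3×4 + 4×2 = 20; y[2] = 3×5 + 4×4 + 5×2 = 41; y[3] = 4×5 + 5×4 = 40; y[4] = 5×5 = 25

[6, 20, 41, 40, 25]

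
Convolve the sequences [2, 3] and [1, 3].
y[0] = 2×1 = 2; y[1] = 2×3 + 3×1 = 9; y[2] = 3×3 = 9

[2, 9, 9]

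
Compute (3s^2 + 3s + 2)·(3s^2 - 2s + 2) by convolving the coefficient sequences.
Ascending coefficients: a = [2, 3, 3], b = [2, -2, 3]. c[0] = 2×2 = 4; c[1] = 2×-2 + 3×2 = 2; c[2] = 2×3 + 3×-2 + 3×2 = 6; c[3] = 3×3 + 3×-2 = 3; c[4] = 3×3 = 9. Result coefficients: [4, 2, 6, 3, 9] → 9s^4 + 3s^3 + 6s^2 + 2s + 4

9s^4 + 3s^3 + 6s^2 + 2s + 4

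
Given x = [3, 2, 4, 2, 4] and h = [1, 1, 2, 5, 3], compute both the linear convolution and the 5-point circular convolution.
Linear: y_lin[0] = 3×1 = 3; y_lin[1] = 3×1 + 2×1 = 5; y_lin[2] = 3×2 + 2×1 + 4×1 = 12; y_lin[3] = 3×5 + 2×2 + 4×1 + 2×1 = 25; y_lin[4] = 3×3 + 2×5 + 4×2 + 2×1 + 4×1 = 33; y_lin[5] = 2×3 + 4×5 + 2×2 + 4×1 = 34; y_lin[6] = 4×3 + 2×5 + 4×2 = 30; y_lin[7] = 2×3 + 4×5 = 26; y_lin[8] = 4×3 = 12 → [3, 5, 12, 25, 33, 34, 30, 26, 12]. Circular (length 5): y[0] = 3×1 + 2×3 + 4×5 + 2×2 + 4×1 = 37; y[1] = 3×1 + 2×1 + 4×3 + 2×5 + 4×2 = 35; y[2] = 3×2 + 2×1 + 4×1 + 2×3 + 4×5 = 38; y[3] = 3×5 + 2×2 + 4×1 + 2×1 + 4×3 = 37; y[4] = 3×3 + 2×5 + 4×2 + 2×1 + 4×1 = 33 → [37, 35, 38, 37, 33]

Linear: [3, 5, 12, 25, 33, 34, 30, 26, 12], Circular: [37, 35, 38, 37, 33]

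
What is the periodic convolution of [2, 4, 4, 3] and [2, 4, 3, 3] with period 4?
Use y[k] = Σ_j f[j]·g[(k-j) mod 4]. y[0] = 2×2 + 4×3 + 4×3 + 3×4 = 40; y[1] = 2×4 + 4×2 + 4×3 + 3×3 = 37; y[2] = 2×3 + 4×4 + 4×2 + 3×3 = 39; y[3] = 2×3 + 4×3 + 4×4 + 3×2 = 40. Result: [40, 37, 39, 40]

[40, 37, 39, 40]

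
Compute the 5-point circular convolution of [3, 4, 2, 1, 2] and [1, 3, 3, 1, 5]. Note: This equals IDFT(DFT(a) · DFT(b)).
Either evaluate y[k] = Σ_j a[j]·b[(k-j) mod 5] directly, or use IDFT(DFT(a) · DFT(b)). y[0] = 3×1 + 4×5 + 2×1 + 1×3 + 2×3 = 34; y[1] = 3×3 + 4×1 + 2×5 + 1×1 + 2×3 = 30; y[2] = 3×3 + 4×3 + 2×1 + 1×5 + 2×1 = 30; y[3] = 3×1 + 4×3 + 2×3 + 1×1 + 2×5 = 32; y[4] = 3×5 + 4×1 + 2×3 + 1×3 + 2×1 = 30. Result: [34, 30, 30, 32, 30]

[34, 30, 30, 32, 30]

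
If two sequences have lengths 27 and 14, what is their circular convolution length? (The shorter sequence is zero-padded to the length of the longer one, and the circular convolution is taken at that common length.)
Circular convolution (zero-padding the shorter input) has length max(m, n) = max(27, 14) = 27

27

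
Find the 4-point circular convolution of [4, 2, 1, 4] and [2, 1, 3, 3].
Use y[k] = Σ_j x[j]·h[(k-j) mod 4]. y[0] = 4×2 + 2×3 + 1×3 + 4×1 = 21; y[1] = 4×1 + 2×2 + 1×3 + 4×3 = 23; y[2] = 4×3 + 2×1 + 1×2 + 4×3 = 28; y[3] = 4×3 + 2×3 + 1×1 + 4×2 = 27. Result: [21, 23, 28, 27]

[21, 23, 28, 27]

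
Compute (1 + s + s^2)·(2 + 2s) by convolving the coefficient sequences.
Ascending coefficients: a = [1, 1, 1], b = [2, 2]. c[0] = 1×2 = 2; c[1] = 1×2 + 1×2 = 4; c[2] = 1×2 + 1×2 = 4; c[3] = 1×2 = 2. Result coefficients: [2, 4, 4, 2] → 2 + 4s + 4s^2 + 2s^3

2 + 4s + 4s^2 + 2s^3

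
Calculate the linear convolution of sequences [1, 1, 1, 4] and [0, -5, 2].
y[0] = 1×0 = 0; y[1] = 1×-5 + 1×0 = -5; y[2] = 1×2 + 1×-5 + 1×0 = -3; y[3] = 1×2 + 1×-5 + 4×0 = -3; y[4] = 1×2 + 4×-5 = -18; y[5] = 4×2 = 8

[0, -5, -3, -3, -18, 8]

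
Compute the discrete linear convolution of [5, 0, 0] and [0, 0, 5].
y[0] = 5×0 = 0; y[1] = 5×0 + 0×0 = 0; y[2] = 5×5 + 0×0 + 0×0 = 25; y[3] = 0×5 + 0×0 = 0; y[4] = 0×5 = 0

[0, 0, 25, 0, 0]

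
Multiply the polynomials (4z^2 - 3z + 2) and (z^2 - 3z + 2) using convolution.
Ascending coefficients: a = [2, -3, 4], b = [2, -3, 1]. c[0] = 2×2 = 4; c[1] = 2×-3 + -3×2 = -12; c[2] = 2×1 + -3×-3 + 4×2 = 19; c[3] = -3×1 + 4×-3 = -15; c[4] = 4×1 = 4. Result coefficients: [4, -12, 19, -15, 4] → 4z^4 - 15z^3 + 19z^2 - 12z + 4

4z^4 - 15z^3 + 19z^2 - 12z + 4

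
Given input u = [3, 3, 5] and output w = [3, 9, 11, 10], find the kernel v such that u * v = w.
Output length 4 = len(u) + len(v) - 1 ⇒ len(v) = 2. Solve v forward using v[k] = (w[k] - Σ_{i≥1} u[i]·v[k-i]) / u[0]: v[0] = w[0] / u[0] = 3 / 3 = 1; v[1] = (w[1] - 3×1) / u[0] = (9 - 3×1) / 3 = 2. So v = [1, 2]. Forward-check [3, 3, 5] * [1, 2]: w[0] = 3×1 = 3; w[1] = 3×2 + 3×1 = 9; w[2] = 3×2 + 5×1 = 11; w[3] = 5×2 = 10 → [3, 9, 11, 10] ✓

[1, 2]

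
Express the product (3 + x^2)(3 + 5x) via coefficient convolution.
Ascending coefficients: a = [3, 0, 1], b = [3, 5]. c[0] = 3×3 = 9; c[1] = 3×5 + 0×3 = 15; c[2] = 0×5 + 1×3 = 3; c[3] = 1×5 = 5. Result coefficients: [9, 15, 3, 5] → 9 + 15x + 3x^2 + 5x^3

9 + 15x + 3x^2 + 5x^3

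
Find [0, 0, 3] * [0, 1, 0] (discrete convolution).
y[0] = 0×0 = 0; y[1] = 0×1 + 0×0 = 0; y[2] = 0×0 + 0×1 + 3×0 = 0; y[3] = 0×0 + 3×1 = 3; y[4] = 3×0 = 0

[0, 0, 0, 3, 0]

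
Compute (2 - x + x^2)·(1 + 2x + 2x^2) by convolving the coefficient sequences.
Ascending coefficients: a = [2, -1, 1], b = [1, 2, 2]. c[0] = 2×1 = 2; c[1] = 2×2 + -1×1 = 3; c[2] = 2×2 + -1×2 + 1×1 = 3; c[3] = -1×2 + 1×2 = 0; c[4] = 1×2 = 2. Result coefficients: [2, 3, 3, 0, 2] → 2 + 3x + 3x^2 + 2x^4

2 + 3x + 3x^2 + 2x^4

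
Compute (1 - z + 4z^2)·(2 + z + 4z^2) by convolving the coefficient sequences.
Ascending coefficients: a = [1, -1, 4], b = [2, 1, 4]. c[0] = 1×2 = 2; c[1] = 1×1 + -1×2 = -1; c[2] = 1×4 + -1×1 + 4×2 = 11; c[3] = -1×4 + 4×1 = 0; c[4] = 4×4 = 16. Result coefficients: [2, -1, 11, 0, 16] → 2 - z + 11z^2 + 16z^4

2 - z + 11z^2 + 16z^4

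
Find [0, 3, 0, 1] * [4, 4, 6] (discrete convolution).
y[0] = 0×4 = 0; y[1] = 0×4 + 3×4 = 12; y[2] = 0×6 + 3×4 + 0×4 = 12; y[3] = 3×6 + 0×4 + 1×4 = 22; y[4] = 0×6 + 1×4 = 4; y[5] = 1×6 = 6

[0, 12, 12, 22, 4, 6]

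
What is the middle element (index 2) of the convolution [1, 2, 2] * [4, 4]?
Use y[k] = Σ_i a[i]·b[k-i] at k=2. y[2] = 2×4 + 2×4 = 16

16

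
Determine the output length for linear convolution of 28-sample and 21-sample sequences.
Linear/full convolution length: m + n - 1 = 28 + 21 - 1 = 48

48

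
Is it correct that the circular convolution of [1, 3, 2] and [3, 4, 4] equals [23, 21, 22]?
Recompute circular convolution of [1, 3, 2] and [3, 4, 4]: y[0] = 1×3 + 3×4 + 2×4 = 23; y[1] = 1×4 + 3×3 + 2×4 = 21; y[2] = 1×4 + 3×4 + 2×3 = 22 → [23, 21, 22]. Given [23, 21, 22] matches, so answer: Yes

Yes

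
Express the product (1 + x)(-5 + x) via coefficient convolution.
Ascending coefficients: a = [1, 1], b = [-5, 1]. c[0] = 1×-5 = -5; c[1] = 1×1 + 1×-5 = -4; c[2] = 1×1 = 1. Result coefficients: [-5, -4, 1] → -5 - 4x + x^2

-5 - 4x + x^2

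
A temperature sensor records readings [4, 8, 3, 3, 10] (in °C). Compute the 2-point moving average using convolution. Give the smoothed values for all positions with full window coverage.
2-point moving average kernel = [1, 1]. Apply in 'valid' mode (full window coverage): avg[0] = (4 + 8) / 2 = 6.0; avg[1] = (8 + 3) / 2 = 5.5; avg[2] = (3 + 3) / 2 = 3.0; avg[3] = (3 + 10) / 2 = 6.5. Smoothed values: [6.0, 5.5, 3.0, 6.5]

[6.0, 5.5, 3.0, 6.5]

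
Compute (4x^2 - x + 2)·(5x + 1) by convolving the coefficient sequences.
Ascending coefficients: a = [2, -1, 4], b = [1, 5]. c[0] = 2×1 = 2; c[1] = 2×5 + -1×1 = 9; c[2] = -1×5 + 4×1 = -1; c[3] = 4×5 = 20. Result coefficients: [2, 9, -1, 20] → 20x^3 - x^2 + 9x + 2

20x^3 - x^2 + 9x + 2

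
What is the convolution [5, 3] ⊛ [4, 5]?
y[0] = 5×4 = 20; y[1] = 5×5 + 3×4 = 37; y[2] = 3×5 = 15

[20, 37, 15]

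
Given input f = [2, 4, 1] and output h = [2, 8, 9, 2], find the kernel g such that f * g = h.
Output length 4 = len(f) + len(g) - 1 ⇒ len(g) = 2. Solve g forward using g[k] = (h[k] - Σ_{i≥1} f[i]·g[k-i]) / f[0]: g[0] = h[0] / f[0] = 2 / 2 = 1; g[1] = (h[1] - 4×1) / f[0] = (8 - 4×1) / 2 = 2. So g = [1, 2]. Forward-check [2, 4, 1] * [1, 2]: h[0] = 2×1 = 2; h[1] = 2×2 + 4×1 = 8; h[2] = 4×2 + 1×1 = 9; h[3] = 1×2 = 2 → [2, 8, 9, 2] ✓

[1, 2]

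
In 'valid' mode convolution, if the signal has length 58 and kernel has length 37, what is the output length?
'Valid' mode counts only positions where the kernel fully overlaps the signal: m - n + 1 = 58 - 37 + 1 = 22

22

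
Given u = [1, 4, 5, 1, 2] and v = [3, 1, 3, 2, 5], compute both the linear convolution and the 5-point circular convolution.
Linear: y_lin[0] = 1×3 = 3; y_lin[1] = 1×1 + 4×3 = 13; y_lin[2] = 1×3 + 4×1 + 5×3 = 22; y_lin[3] = 1×2 + 4×3 + 5×1 + 1×3 = 22; y_lin[4] = 1×5 + 4×2 + 5×3 + 1×1 + 2×3 = 35; y_lin[5] = 4×5 + 5×2 + 1×3 + 2×1 = 35; y_lin[6] = 5×5 + 1×2 + 2×3 = 33; y_lin[7] = 1×5 + 2×2 = 9; y_lin[8] = 2×5 = 10 → [3, 13, 22, 22, 35, 35, 33, 9, 10]. Circular (length 5): y[0] = 1×3 + 4×5 + 5×2 + 1×3 + 2×1 = 38; y[1] = 1×1 + 4×3 + 5×5 + 1×2 + 2×3 = 46; y[2] = 1×3 + 4×1 + 5×3 + 1×5 + 2×2 = 31; y[3] = 1×2 + 4×3 + 5×1 + 1×3 + 2×5 = 32; y[4] = 1×5 + 4×2 + 5×3 + 1×1 + 2×3 = 35 → [38, 46, 31, 32, 35]

Linear: [3, 13, 22, 22, 35, 35, 33, 9, 10], Circular: [38, 46, 31, 32, 35]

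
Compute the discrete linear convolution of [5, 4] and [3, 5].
y[0] = 5×3 = 15; y[1] = 5×5 + 4×3 = 37; y[2] = 4×5 = 20

[15, 37, 20]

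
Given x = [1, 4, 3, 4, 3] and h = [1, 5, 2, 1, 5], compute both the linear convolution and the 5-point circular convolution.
Linear: y_lin[0] = 1×1 = 1; y_lin[1] = 1×5 + 4×1 = 9; y_lin[2] = 1×2 + 4×5 + 3×1 = 25; y_lin[3] = 1×1 + 4×2 + 3×5 + 4×1 = 28; y_lin[4] = 1×5 + 4×1 + 3×2 + 4×5 + 3×1 = 38; y_lin[5] = 4×5 + 3×1 + 4×2 + 3×5 = 46; y_lin[6] = 3×5 + 4×1 + 3×2 = 25; y_lin[7] = 4×5 + 3×1 = 23; y_lin[8] = 3×5 = 15 → [1, 9, 25, 28, 38, 46, 25, 23, 15]. Circular (length 5): y[0] = 1×1 + 4×5 + 3×1 + 4×2 + 3×5 = 47; y[1] = 1×5 + 4×1 + 3×5 + 4×1 + 3×2 = 34; y[2] = 1×2 + 4×5 + 3×1 + 4×5 + 3×1 = 48; y[3] = 1×1 + 4×2 + 3×5 + 4×1 + 3×5 = 43; y[4] = 1×5 + 4×1 + 3×2 + 4×5 + 3×1 = 38 → [47, 34, 48, 43, 38]

Linear: [1, 9, 25, 28, 38, 46, 25, 23, 15], Circular: [47, 34, 48, 43, 38]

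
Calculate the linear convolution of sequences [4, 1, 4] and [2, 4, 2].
y[0] = 4×2 = 8; y[1] = 4×4 + 1×2 = 18; y[2] = 4×2 + 1×4 + 4×2 = 20; y[3] = 1×2 + 4×4 = 18; y[4] = 4×2 = 8

[8, 18, 20, 18, 8]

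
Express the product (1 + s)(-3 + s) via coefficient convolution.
Ascending coefficients: a = [1, 1], b = [-3, 1]. c[0] = 1×-3 = -3; c[1] = 1×1 + 1×-3 = -2; c[2] = 1×1 = 1. Result coefficients: [-3, -2, 1] → -3 - 2s + s^2

-3 - 2s + s^2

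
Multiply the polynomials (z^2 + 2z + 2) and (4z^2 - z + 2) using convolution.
Ascending coefficients: a = [2, 2, 1], b = [2, -1, 4]. c[0] = 2×2 = 4; c[1] = 2×-1 + 2×2 = 2; c[2] = 2×4 + 2×-1 + 1×2 = 8; c[3] = 2×4 + 1×-1 = 7; c[4] = 1×4 = 4. Result coefficients: [4, 2, 8, 7, 4] → 4z^4 + 7z^3 + 8z^2 + 2z + 4

4z^4 + 7z^3 + 8z^2 + 2z + 4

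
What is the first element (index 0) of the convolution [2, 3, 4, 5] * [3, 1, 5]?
Use y[k] = Σ_i a[i]·b[k-i] at k=0. y[0] = 2×3 = 6

6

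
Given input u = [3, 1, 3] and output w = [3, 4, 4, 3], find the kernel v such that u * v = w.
Output length 4 = len(u) + len(v) - 1 ⇒ len(v) = 2. Solve v forward using v[k] = (w[k] - Σ_{i≥1} u[i]·v[k-i]) / u[0]: v[0] = w[0] / u[0] = 3 / 3 = 1; v[1] = (w[1] - 1×1) / u[0] = (4 - 1×1) / 3 = 1. So v = [1, 1]. Forward-check [3, 1, 3] * [1, 1]: w[0] = 3×1 = 3; w[1] = 3×1 + 1×1 = 4; w[2] = 1×1 + 3×1 = 4; w[3] = 3×1 = 3 → [3, 4, 4, 3] ✓

[1, 1]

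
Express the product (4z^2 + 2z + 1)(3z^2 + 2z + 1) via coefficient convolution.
Ascending coefficients: a = [1, 2, 4], b = [1, 2, 3]. c[0] = 1×1 = 1; c[1] = 1×2 + 2×1 = 4; c[2] = 1×3 + 2×2 + 4×1 = 11; c[3] = 2×3 + 4×2 = 14; c[4] = 4×3 = 12. Result coefficients: [1, 4, 11, 14, 12] → 12z^4 + 14z^3 + 11z^2 + 4z + 1

12z^4 + 14z^3 + 11z^2 + 4z + 1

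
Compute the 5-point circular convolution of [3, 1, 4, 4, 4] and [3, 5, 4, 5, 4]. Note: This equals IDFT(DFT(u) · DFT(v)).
Either evaluate y[k] = Σ_j u[j]·v[(k-j) mod 5] directly, or use IDFT(DFT(u) · DFT(v)). y[0] = 3×3 + 1×4 + 4×5 + 4×4 + 4×5 = 69; y[1] = 3×5 + 1×3 + 4×4 + 4×5 + 4×4 = 70; y[2] = 3×4 + 1×5 + 4×3 + 4×4 + 4×5 = 65; y[3] = 3×5 + 1×4 + 4×5 + 4×3 + 4×4 = 67; y[4] = 3×4 + 1×5 + 4×4 + 4×5 + 4×3 = 65. Result: [69, 70, 65, 67, 65]

[69, 70, 65, 67, 65]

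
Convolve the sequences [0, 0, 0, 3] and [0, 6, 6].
y[0] = 0×0 = 0; y[1] = 0×6 + 0×0 = 0; y[2] = 0×6 + 0×6 + 0×0 = 0; y[3] = 0×6 + 0×6 + 3×0 = 0; y[4] = 0×6 + 3×6 = 18; y[5] = 3×6 = 18

[0, 0, 0, 0, 18, 18]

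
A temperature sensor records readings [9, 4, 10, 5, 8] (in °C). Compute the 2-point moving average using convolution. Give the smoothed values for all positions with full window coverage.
2-point moving average kernel = [1, 1]. Apply in 'valid' mode (full window coverage): avg[0] = (9 + 4) / 2 = 6.5; avg[1] = (4 + 10) / 2 = 7.0; avg[2] = (10 + 5) / 2 = 7.5; avg[3] = (5 + 8) / 2 = 6.5. Smoothed values: [6.5, 7.0, 7.5, 6.5]

[6.5, 7.0, 7.5, 6.5]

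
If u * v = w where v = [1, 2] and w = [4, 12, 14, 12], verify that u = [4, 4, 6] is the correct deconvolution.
Forward-compute [4, 4, 6] * [1, 2]: w[0] = 4×1 = 4; w[1] = 4×2 + 4×1 = 12; w[2] = 4×2 + 6×1 = 14; w[3] = 6×2 = 12 → [4, 12, 14, 12]. Matches given w = [4, 12, 14, 12], so verified.

Verified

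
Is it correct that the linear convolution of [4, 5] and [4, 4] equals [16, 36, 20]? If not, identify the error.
Recompute linear convolution of [4, 5] and [4, 4]: y[0] = 4×4 = 16; y[1] = 4×4 + 5×4 = 36; y[2] = 5×4 = 20 → [16, 36, 20]. Given [16, 36, 20] matches, so answer: Yes

Yes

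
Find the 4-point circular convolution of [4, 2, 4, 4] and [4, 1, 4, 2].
Use y[k] = Σ_j a[j]·b[(k-j) mod 4]. y[0] = 4×4 + 2×2 + 4×4 + 4×1 = 40; y[1] = 4×1 + 2×4 + 4×2 + 4×4 = 36; y[2] = 4×4 + 2×1 + 4×4 + 4×2 = 42; y[3] = 4×2 + 2×4 + 4×1 + 4×4 = 36. Result: [40, 36, 42, 36]

[40, 36, 42, 36]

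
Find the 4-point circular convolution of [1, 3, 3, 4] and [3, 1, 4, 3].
Use y[k] = Σ_j s[j]·t[(k-j) mod 4]. y[0] = 1×3 + 3×3 + 3×4 + 4×1 = 28; y[1] = 1×1 + 3×3 + 3×3 + 4×4 = 35; y[2] = 1×4 + 3×1 + 3×3 + 4×3 = 28; y[3] = 1×3 + 3×4 + 3×1 + 4×3 = 30. Result: [28, 35, 28, 30]

[28, 35, 28, 30]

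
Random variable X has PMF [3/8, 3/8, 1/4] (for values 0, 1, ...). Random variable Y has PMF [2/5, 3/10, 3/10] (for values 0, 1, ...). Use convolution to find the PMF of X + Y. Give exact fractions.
P(X+Y=k) = Σ_i P(X=i)·P(Y=k-i) — a convolution of [3/8, 3/8, 1/4] and [2/5, 3/10, 3/10]. P(X+Y=0) = (3/8)×(2/5) = 3/20; P(X+Y=1) = (3/8)×(3/10) + (3/8)×(2/5) = 9/80 + 3/20 = 21/80; P(X+Y=2) = (3/8)×(3/10) + (3/8)×(3/10) + (1/4)×(2/5) = 9/80 + 9/80 + 1/10 = 13/40; P(X+Y=3) = (3/8)×(3/10) + (1/4)×(3/10) = 9/80 + 3/40 = 3/16; P(X+Y=4) = (1/4)×(3/10) = 3/40. PMF: [3/20, 21/80, 13/40, 3/16, 3/40] (sums to 1 ✓)

[3/20, 21/80, 13/40, 3/16, 3/40]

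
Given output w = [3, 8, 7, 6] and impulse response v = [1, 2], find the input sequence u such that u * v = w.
Deconvolve w=[3, 8, 7, 6] by v=[1, 2]. Since v[0]=1, solve forward: u[0] = w[0] / 1 = 3; u[1] = (w[1] - 3×2) / 1 = 2; u[2] = (w[2] - 2×2) / 1 = 3. So u = [3, 2, 3]. Check by forward convolution: w[0] = 3×1 = 3; w[1] = 3×2 + 2×1 = 8; w[2] = 2×2 + 3×1 = 7; w[3] = 3×2 = 6

[3, 2, 3]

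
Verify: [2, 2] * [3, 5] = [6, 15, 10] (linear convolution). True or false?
Recompute linear convolution of [2, 2] and [3, 5]: y[0] = 2×3 = 6; y[1] = 2×5 + 2×3 = 16; y[2] = 2×5 = 10 → [6, 16, 10]. Compare to given [6, 15, 10]: they differ at index 1: given 15, correct 16, so answer: No

No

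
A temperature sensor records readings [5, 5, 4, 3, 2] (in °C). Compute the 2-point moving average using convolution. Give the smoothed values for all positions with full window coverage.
2-point moving average kernel = [1, 1]. Apply in 'valid' mode (full window coverage): avg[0] = (5 + 5) / 2 = 5.0; avg[1] = (5 + 4) / 2 = 4.5; avg[2] = (4 + 3) / 2 = 3.5; avg[3] = (3 + 2) / 2 = 2.5. Smoothed values: [5.0, 4.5, 3.5, 2.5]

[5.0, 4.5, 3.5, 2.5]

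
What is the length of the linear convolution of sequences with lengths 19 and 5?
Linear/full convolution length: m + n - 1 = 19 + 5 - 1 = 23

23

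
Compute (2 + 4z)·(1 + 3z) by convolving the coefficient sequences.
Ascending coefficients: a = [2, 4], b = [1, 3]. c[0] = 2×1 = 2; c[1] = 2×3 + 4×1 = 10; c[2] = 4×3 = 12. Result coefficients: [2, 10, 12] → 2 + 10z + 12z^2

2 + 10z + 12z^2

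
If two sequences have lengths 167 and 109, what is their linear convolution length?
Linear/full convolution length: m + n - 1 = 167 + 109 - 1 = 275

275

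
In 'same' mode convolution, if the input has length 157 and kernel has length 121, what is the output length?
'Same' mode returns an output with the same length as the input: 157

157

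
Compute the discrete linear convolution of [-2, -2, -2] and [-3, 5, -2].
y[0] = -2×-3 = 6; y[1] = -2×5 + -2×-3 = -4; y[2] = -2×-2 + -2×5 + -2×-3 = 0; y[3] = -2×-2 + -2×5 = -6; y[4] = -2×-2 = 4

[6, -4, 0, -6, 4]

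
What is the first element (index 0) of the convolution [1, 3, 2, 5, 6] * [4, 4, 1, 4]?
Use y[k] = Σ_i a[i]·b[k-i] at k=0. y[0] = 1×4 = 4

4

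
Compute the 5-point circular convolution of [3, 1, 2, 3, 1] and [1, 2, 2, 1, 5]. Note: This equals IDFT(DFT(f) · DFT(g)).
Either evaluate y[k] = Σ_j f[j]·g[(k-j) mod 5] directly, or use IDFT(DFT(f) · DFT(g)). y[0] = 3×1 + 1×5 + 2×1 + 3×2 + 1×2 = 18; y[1] = 3×2 + 1×1 + 2×5 + 3×1 + 1×2 = 22; y[2] = 3×2 + 1×2 + 2×1 + 3×5 + 1×1 = 26; y[3] = 3×1 + 1×2 + 2×2 + 3×1 + 1×5 = 17; y[4] = 3×5 + 1×1 + 2×2 + 3×2 + 1×1 = 27. Result: [18, 22, 26, 17, 27]

[18, 22, 26, 17, 27]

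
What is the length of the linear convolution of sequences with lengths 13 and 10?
Linear/full convolution length: m + n - 1 = 13 + 10 - 1 = 22

22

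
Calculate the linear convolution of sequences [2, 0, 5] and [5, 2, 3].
y[0] = 2×5 = 10; y[1] = 2×2 + 0×5 = 4; y[2] = 2×3 + 0×2 + 5×5 = 31; y[3] = 0×3 + 5×2 = 10; y[4] = 5×3 = 15

[10, 4, 31, 10, 15]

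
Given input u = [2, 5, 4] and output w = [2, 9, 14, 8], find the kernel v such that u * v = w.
Output length 4 = len(u) + len(v) - 1 ⇒ len(v) = 2. Solve v forward using v[k] = (w[k] - Σ_{i≥1} u[i]·v[k-i]) / u[0]: v[0] = w[0] / u[0] = 2 / 2 = 1; v[1] = (w[1] - 5×1) / u[0] = (9 - 5×1) / 2 = 2. So v = [1, 2]. Forward-check [2, 5, 4] * [1, 2]: w[0] = 2×1 = 2; w[1] = 2×2 + 5×1 = 9; w[2] = 5×2 + 4×1 = 14; w[3] = 4×2 = 8 → [2, 9, 14, 8] ✓

[1, 2]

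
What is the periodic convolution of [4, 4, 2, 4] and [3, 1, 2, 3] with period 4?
Use y[k] = Σ_j f[j]·g[(k-j) mod 4]. y[0] = 4×3 + 4×3 + 2×2 + 4×1 = 32; y[1] = 4×1 + 4×3 + 2×3 + 4×2 = 30; y[2] = 4×2 + 4×1 + 2×3 + 4×3 = 30; y[3] = 4×3 + 4×2 + 2×1 + 4×3 = 34. Result: [32, 30, 30, 34]

[32, 30, 30, 34]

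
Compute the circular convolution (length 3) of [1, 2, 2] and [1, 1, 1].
Use y[k] = Σ_j f[j]·g[(k-j) mod 3]. y[0] = 1×1 + 2×1 + 2×1 = 5; y[1] = 1×1 + 2×1 + 2×1 = 5; y[2] = 1×1 + 2×1 + 2×1 = 5. Result: [5, 5, 5]

[5, 5, 5]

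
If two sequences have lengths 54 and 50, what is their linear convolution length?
Linear/full convolution length: m + n - 1 = 54 + 50 - 1 = 103

103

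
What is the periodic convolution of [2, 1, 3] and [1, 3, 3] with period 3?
Use y[k] = Σ_j a[j]·b[(k-j) mod 3]. y[0] = 2×1 + 1×3 + 3×3 = 14; y[1] = 2×3 + 1×1 + 3×3 = 16; y[2] = 2×3 + 1×3 + 3×1 = 12. Result: [14, 16, 12]

[14, 16, 12]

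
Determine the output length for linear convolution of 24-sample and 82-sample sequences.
Linear/full convolution length: m + n - 1 = 24 + 82 - 1 = 105

105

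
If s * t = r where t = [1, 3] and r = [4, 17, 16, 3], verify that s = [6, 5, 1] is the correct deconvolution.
Forward-compute [6, 5, 1] * [1, 3]: r[0] = 6×1 = 6; r[1] = 6×3 + 5×1 = 23; r[2] = 5×3 + 1×1 = 16; r[3] = 1×3 = 3 → [6, 23, 16, 3]. Does not match given r = [4, 17, 16, 3].

Not verified. [6, 5, 1] * [1, 3] = [6, 23, 16, 3], which differs from [4, 17, 16, 3] at index 0.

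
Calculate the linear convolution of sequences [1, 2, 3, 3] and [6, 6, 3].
y[0] = 1×6 = 6; y[1] = 1×6 + 2×6 = 18; y[2] = 1×3 + 2×6 + 3×6 = 33; y[3] = 2×3 + 3×6 + 3×6 = 42; y[4] = 3×3 + 3×6 = 27; y[5] = 3×3 = 9

[6, 18, 33, 42, 27, 9]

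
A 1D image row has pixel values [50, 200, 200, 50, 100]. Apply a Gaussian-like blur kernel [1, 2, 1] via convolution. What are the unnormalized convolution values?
Convolve image row [50, 200, 200, 50, 100] with kernel [1, 2, 1]: y[0] = 50×1 = 50; y[1] = 50×2 + 200×1 = 300; y[2] = 50×1 + 200×2 + 200×1 = 650; y[3] = 200×1 + 200×2 + 50×1 = 650; y[4] = 200×1 + 50×2 + 100×1 = 400; y[5] = 50×1 + 100×2 = 250; y[6] = 100×1 = 100 → [50, 300, 650, 650, 400, 250, 100]. Normalization factor = sum(kernel) = 4.

[50, 300, 650, 650, 400, 250, 100]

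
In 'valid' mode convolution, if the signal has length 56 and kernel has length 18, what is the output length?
'Valid' mode counts only positions where the kernel fully overlaps the signal: m - n + 1 = 56 - 18 + 1 = 39

39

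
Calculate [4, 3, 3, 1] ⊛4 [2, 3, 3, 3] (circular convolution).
Use y[k] = Σ_j s[j]·t[(k-j) mod 4]. y[0] = 4×2 + 3×3 + 3×3 + 1×3 = 29; y[1] = 4×3 + 3×2 + 3×3 + 1×3 = 30; y[2] = 4×3 + 3×3 + 3×2 + 1×3 = 30; y[3] = 4×3 + 3×3 + 3×3 + 1×2 = 32. Result: [29, 30, 30, 32]

[29, 30, 30, 32]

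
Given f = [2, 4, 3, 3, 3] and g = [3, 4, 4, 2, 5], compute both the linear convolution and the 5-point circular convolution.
Linear: y_lin[0] = 2×3 = 6; y_lin[1] = 2×4 + 4×3 = 20; y_lin[2] = 2×4 + 4×4 + 3×3 = 33; y_lin[3] = 2×2 + 4×4 + 3×4 + 3×3 = 41; y_lin[4] = 2×5 + 4×2 + 3×4 + 3×4 + 3×3 = 51; y_lin[5] = 4×5 + 3×2 + 3×4 + 3×4 = 50; y_lin[6] = 3×5 + 3×2 + 3×4 = 33; y_lin[7] = 3×5 + 3×2 = 21; y_lin[8] = 3×5 = 15 → [6, 20, 33, 41, 51, 50, 33, 21, 15]. Circular (length 5): y[0] = 2×3 + 4×5 + 3×2 + 3×4 + 3×4 = 56; y[1] = 2×4 + 4×3 + 3×5 + 3×2 + 3×4 = 53; y[2] = 2×4 + 4×4 + 3×3 + 3×5 + 3×2 = 54; y[3] = 2×2 + 4×4 + 3×4 + 3×3 + 3×5 = 56; y[4] = 2×5 + 4×2 + 3×4 + 3×4 + 3×3 = 51 → [56, 53, 54, 56, 51]

Linear: [6, 20, 33, 41, 51, 50, 33, 21, 15], Circular: [56, 53, 54, 56, 51]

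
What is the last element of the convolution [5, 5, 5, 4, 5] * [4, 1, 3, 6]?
Use y[k] = Σ_i a[i]·b[k-i] at k=7. y[7] = 5×6 = 30

30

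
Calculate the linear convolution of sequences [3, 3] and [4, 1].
y[0] = 3×4 = 12; y[1] = 3×1 + 3×4 = 15; y[2] = 3×1 = 3

[12, 15, 3]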